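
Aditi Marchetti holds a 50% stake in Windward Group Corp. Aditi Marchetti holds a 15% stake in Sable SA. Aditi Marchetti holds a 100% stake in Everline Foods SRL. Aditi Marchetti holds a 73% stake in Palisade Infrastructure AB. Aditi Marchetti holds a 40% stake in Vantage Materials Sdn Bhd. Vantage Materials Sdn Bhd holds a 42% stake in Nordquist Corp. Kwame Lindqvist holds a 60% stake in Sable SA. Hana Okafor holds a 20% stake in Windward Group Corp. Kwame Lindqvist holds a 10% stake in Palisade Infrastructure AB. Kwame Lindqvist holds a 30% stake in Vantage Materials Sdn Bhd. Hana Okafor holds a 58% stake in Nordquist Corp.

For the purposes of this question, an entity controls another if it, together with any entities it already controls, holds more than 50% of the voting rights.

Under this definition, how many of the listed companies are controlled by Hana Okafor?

Hana holds 58% of Nordquist, so Hana controls Nordquist.
No other company's threshold is met.
Hana controls 1 company.

1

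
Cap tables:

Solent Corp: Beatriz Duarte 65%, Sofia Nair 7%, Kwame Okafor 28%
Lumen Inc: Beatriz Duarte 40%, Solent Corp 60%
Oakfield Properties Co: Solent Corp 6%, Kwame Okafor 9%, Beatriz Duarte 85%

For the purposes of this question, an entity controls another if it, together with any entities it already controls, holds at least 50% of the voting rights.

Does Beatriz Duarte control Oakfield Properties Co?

Beatriz holds 65% of Solent, so Beatriz controls Solent.
Solent and Beatriz together hold 6% + 85% = 91% of Oakfield, so Beatriz controls Oakfield.

Yes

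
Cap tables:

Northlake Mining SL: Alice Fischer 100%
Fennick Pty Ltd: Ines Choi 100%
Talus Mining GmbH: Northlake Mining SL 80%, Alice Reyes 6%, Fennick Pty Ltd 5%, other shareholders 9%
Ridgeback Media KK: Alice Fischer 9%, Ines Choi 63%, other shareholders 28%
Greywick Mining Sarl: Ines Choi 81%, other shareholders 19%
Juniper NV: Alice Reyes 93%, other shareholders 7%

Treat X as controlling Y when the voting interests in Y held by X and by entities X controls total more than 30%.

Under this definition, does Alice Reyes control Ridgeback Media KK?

Alice Reyes holds 93% of Juniper, so Alice Reyes controls Juniper.
Neither Alice Reyes nor any entity Alice Reyes controls holds any voting interest in Ridgeback.
So Alice Reyes does not control Ridgeback.

No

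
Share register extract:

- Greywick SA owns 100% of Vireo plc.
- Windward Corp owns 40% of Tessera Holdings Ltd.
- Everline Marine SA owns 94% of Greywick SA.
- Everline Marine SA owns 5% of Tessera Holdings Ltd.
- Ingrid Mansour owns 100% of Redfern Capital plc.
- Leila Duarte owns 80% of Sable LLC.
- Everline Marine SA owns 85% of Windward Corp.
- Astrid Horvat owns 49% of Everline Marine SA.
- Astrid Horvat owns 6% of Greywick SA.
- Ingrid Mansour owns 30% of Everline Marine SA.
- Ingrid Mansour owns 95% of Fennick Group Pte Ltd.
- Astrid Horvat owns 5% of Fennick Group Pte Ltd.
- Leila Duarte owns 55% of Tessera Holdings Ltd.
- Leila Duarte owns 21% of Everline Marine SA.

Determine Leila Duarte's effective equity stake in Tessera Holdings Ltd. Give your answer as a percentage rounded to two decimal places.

63.19%

Leila reaches Tessera along 3 paths.
Direct stake: 55% = 55%.
Via Everline: 21% × 5% = 1.05%.
Via Everline → Windward: 21% × 85% × 40% = 7.14%.
Total: 55% + 1.05% + 7.14% = 63.19%.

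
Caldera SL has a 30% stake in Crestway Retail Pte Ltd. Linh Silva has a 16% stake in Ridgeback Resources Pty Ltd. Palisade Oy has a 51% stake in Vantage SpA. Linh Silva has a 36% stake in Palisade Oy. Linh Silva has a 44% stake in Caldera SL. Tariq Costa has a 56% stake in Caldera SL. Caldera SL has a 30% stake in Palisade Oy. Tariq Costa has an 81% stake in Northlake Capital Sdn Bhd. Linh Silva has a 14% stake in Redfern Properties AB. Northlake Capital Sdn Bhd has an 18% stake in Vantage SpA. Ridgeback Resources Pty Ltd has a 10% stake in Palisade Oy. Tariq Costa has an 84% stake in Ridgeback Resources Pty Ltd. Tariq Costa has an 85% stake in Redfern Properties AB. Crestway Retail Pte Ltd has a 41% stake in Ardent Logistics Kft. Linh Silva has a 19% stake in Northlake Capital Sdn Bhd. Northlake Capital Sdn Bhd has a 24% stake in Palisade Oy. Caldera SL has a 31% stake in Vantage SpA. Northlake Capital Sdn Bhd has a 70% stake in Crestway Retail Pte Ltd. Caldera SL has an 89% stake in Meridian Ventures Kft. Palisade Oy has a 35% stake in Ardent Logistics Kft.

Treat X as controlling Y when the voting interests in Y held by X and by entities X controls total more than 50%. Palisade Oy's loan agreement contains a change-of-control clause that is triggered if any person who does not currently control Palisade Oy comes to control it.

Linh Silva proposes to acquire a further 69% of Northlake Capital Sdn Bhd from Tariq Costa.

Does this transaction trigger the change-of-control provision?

Yes

The purchase adds only to Linh's holdings (Tariq's stake shrinks), so Linh is the only person who could newly come to control Palisade.
Linh's largest direct stake is 44% in Caldera, which does not meet the threshold, so Linh controls no company.
In Palisade, Linh's side holds only 36%, not > 50%.
So before the transaction, Linh does not control Palisade.
After the purchase, Linh's direct stake in Northlake rises to 19% + 69% = 88%, and Tariq's stake falls to 12%.
Linh holds 88% of Northlake, so Linh controls Northlake.
Northlake and Linh together hold 24% + 36% = 60% of Palisade, so Linh controls Palisade.
Linh did not control Palisade before and does after, so the clause is triggered.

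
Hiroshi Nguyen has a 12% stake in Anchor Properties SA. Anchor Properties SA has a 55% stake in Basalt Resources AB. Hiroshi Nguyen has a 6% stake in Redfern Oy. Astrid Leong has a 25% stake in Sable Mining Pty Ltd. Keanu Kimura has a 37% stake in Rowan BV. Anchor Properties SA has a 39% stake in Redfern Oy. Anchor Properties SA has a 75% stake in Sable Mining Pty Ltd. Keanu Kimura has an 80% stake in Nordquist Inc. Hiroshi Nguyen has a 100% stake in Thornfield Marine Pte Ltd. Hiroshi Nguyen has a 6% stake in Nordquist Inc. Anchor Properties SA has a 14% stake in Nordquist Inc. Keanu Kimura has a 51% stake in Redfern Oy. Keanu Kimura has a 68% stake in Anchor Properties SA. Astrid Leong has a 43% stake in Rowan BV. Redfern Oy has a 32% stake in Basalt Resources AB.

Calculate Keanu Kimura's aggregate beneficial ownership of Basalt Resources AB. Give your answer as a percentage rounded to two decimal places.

Keanu reaches Basalt along 3 paths.
Via Redfern: 51% × 32% = 16.32%.
Via Anchor → Redfern: 68% × 39% × 32% = 8.4864%.
Via Anchor: 68% × 55% = 37.4%.
Total: 16.32% + 8.4864% + 37.4% = 62.2064%.
Rounded: 62.21%.

62.21%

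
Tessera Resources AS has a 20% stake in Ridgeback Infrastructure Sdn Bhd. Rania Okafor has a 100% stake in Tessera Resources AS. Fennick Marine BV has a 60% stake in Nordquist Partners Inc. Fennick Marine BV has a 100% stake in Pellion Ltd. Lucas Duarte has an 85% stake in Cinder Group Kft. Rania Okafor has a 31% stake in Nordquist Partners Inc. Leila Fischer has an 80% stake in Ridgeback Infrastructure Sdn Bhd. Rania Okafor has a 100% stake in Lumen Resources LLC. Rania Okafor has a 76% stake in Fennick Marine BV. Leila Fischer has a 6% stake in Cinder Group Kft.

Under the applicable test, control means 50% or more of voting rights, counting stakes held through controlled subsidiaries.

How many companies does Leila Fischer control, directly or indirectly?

1

Leila holds 80% of Ridgeback, so Leila controls Ridgeback.
No other company's threshold is met.
Leila controls 1 company.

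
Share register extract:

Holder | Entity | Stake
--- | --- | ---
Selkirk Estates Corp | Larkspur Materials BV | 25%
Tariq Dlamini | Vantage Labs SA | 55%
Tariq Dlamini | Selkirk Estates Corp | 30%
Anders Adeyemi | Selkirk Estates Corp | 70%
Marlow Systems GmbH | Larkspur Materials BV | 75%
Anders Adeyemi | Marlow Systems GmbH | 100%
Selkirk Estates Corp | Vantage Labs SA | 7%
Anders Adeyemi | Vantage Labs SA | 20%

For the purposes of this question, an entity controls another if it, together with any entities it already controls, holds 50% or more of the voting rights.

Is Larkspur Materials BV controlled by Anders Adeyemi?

Yes

Anders holds 100% of Marlow, so Anders controls Marlow.
Anders holds 70% of Selkirk, so Anders controls Selkirk.
Marlow and Selkirk together hold 75% + 25% = 100% of Larkspur, so Anders controls Larkspur.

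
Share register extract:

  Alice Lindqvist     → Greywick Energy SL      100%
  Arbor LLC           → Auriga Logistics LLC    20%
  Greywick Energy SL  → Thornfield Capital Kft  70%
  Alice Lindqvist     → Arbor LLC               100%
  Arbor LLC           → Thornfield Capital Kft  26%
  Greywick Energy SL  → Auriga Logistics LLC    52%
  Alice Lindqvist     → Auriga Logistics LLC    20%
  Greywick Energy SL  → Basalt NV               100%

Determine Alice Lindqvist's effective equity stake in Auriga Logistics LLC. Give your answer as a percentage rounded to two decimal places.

Alice reaches Auriga along 3 paths.
Direct stake: 20% = 20%.
Via Greywick: 100% × 52% = 52%.
Via Arbor: 100% × 20% = 20%.
Total: 20% + 52% + 20% = 92%.
Rounded: 92.00%.

92.00%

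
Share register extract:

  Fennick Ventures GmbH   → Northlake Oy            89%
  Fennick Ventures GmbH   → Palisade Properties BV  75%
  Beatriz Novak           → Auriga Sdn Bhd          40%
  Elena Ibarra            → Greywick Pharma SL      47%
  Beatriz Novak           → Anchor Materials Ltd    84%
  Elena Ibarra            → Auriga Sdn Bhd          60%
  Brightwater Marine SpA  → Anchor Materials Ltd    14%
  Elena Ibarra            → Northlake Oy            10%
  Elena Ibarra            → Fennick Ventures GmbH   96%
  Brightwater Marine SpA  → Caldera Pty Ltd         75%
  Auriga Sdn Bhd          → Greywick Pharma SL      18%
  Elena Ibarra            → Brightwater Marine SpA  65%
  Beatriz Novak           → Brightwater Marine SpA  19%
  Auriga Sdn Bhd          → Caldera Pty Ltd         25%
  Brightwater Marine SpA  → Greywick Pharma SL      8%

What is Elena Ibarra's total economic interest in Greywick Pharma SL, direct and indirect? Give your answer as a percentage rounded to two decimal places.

63.00%

Elena reaches Greywick along 3 paths.
Via Brightwater: 65% × 8% = 5.2%.
Via Auriga: 60% × 18% = 10.8%.
Direct stake: 47% = 47%.
Total: 5.2% + 10.8% + 47% = 63%.
Rounded: 63.00%.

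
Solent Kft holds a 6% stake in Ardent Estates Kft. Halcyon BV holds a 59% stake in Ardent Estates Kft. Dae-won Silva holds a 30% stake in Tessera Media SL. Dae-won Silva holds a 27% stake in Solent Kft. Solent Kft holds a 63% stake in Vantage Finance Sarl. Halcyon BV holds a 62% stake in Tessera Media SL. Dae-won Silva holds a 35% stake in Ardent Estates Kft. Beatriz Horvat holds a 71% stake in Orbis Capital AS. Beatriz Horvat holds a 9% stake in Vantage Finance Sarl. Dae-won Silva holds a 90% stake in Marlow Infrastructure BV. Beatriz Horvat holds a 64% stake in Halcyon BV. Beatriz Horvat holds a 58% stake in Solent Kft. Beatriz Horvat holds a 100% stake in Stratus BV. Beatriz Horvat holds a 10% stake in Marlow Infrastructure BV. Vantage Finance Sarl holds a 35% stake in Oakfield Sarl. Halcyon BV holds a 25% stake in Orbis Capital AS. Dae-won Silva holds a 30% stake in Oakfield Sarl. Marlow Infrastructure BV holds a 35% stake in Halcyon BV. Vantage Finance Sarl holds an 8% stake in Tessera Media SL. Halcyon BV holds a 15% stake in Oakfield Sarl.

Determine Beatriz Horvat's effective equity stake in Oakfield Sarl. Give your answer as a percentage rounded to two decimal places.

26.06%

Beatriz reaches Oakfield along 4 paths.
Via Marlow → Halcyon: 10% × 35% × 15% = 0.525%.
Via Halcyon: 64% × 15% = 9.6%.
Via Vantage: 9% × 35% = 3.15%.
Via Solent → Vantage: 58% × 63% × 35% = 12.789%.
Total: 0.525% + 9.6% + 3.15% + 12.789% = 26.064%.
Rounded: 26.06%.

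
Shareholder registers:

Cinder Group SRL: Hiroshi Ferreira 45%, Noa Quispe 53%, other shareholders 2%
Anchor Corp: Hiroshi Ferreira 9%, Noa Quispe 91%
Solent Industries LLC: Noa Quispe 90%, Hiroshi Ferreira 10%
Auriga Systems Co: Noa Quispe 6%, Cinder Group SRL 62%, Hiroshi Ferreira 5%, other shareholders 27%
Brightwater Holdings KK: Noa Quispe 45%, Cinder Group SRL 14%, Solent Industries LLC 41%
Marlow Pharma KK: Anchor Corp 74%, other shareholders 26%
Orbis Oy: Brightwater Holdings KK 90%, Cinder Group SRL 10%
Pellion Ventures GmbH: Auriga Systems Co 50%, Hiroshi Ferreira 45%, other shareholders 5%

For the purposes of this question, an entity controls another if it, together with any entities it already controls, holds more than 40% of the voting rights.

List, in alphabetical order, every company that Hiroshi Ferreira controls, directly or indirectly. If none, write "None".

Auriga Systems Co, Cinder Group SRL, Pellion Ventures GmbH

Hiroshi holds 45% of Cinder, so Hiroshi controls Cinder.
Cinder and Hiroshi together hold 62% + 5% = 67% of Auriga, so Hiroshi controls Auriga.
Auriga and Hiroshi together hold 50% + 45% = 95% of Pellion, so Hiroshi controls Pellion.
No other company's threshold is met.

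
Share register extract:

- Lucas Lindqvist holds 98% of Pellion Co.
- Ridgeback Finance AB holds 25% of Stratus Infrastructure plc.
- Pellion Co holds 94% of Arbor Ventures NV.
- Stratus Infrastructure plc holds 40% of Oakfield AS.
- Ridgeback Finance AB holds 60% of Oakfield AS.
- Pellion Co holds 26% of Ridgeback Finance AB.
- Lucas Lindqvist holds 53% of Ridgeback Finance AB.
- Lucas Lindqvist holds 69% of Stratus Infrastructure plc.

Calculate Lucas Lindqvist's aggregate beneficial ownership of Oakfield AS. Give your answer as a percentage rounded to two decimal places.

82.54%

Lucas reaches Oakfield along 5 paths.
Via Pellion → Ridgeback → Stratus: 98% × 26% × 25% × 40% = 2.548%.
Via Ridgeback → Stratus: 53% × 25% × 40% = 5.3%.
Via Stratus: 69% × 40% = 27.6%.
Via Pellion → Ridgeback: 98% × 26% × 60% = 15.288%.
Via Ridgeback: 53% × 60% = 31.8%.
Total: 2.548% + 5.3% + 27.6% + 15.288% + 31.8% = 82.536%.
Rounded: 82.54%.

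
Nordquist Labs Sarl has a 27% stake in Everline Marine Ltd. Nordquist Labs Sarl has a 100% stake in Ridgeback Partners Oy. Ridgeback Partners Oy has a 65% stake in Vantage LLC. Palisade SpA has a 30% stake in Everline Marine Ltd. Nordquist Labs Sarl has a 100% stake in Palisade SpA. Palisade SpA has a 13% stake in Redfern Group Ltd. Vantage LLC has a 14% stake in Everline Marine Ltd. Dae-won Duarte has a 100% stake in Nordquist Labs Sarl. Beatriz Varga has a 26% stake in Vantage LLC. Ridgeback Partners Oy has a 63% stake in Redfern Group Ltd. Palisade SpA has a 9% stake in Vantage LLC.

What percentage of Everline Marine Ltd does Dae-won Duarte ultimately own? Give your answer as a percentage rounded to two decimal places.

Dae-won reaches Everline along 4 paths.
Via Nordquist: 100% × 27% = 27%.
Via Nordquist → Palisade: 100% × 100% × 30% = 30%.
Via Nordquist → Ridgeback → Vantage: 100% × 100% × 65% × 14% = 9.1%.
Via Nordquist → Palisade → Vantage: 100% × 100% × 9% × 14% = 1.26%.
Total: 27% + 30% + 9.1% + 1.26% = 67.36%.

67.36%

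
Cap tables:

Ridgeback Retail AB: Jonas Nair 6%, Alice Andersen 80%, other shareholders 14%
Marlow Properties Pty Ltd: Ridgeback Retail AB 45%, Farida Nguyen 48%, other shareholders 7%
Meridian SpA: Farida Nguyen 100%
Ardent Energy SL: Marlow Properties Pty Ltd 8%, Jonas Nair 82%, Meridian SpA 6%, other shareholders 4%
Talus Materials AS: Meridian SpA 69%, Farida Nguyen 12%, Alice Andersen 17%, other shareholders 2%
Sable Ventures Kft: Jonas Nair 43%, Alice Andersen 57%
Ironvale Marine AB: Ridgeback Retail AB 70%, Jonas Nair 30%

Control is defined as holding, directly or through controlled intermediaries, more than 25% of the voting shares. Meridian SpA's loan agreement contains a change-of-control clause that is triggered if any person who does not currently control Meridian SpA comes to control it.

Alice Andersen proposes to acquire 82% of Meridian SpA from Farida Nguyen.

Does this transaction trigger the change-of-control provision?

Yes

The purchase adds only to Alice's holdings (Farida's stake shrinks), so Alice is the only person who could newly come to control Meridian.
Alice holds 80% of Ridgeback, so Alice controls Ridgeback.
Ridgeback holds 45% of Marlow, so Alice controls Marlow.
Alice holds 57% of Sable, so Alice controls Sable.
Ridgeback holds 70% of Ironvale, so Alice controls Ironvale.
Neither Alice nor any entity Alice controls holds any voting interest in Meridian.
So before the transaction, Alice does not control Meridian.
After the purchase, Alice holds 82% of Meridian directly, and Farida's stake falls to 18%.
Alice holds 82% of Meridian, so Alice controls Meridian.
Alice did not control Meridian before and does after, so the clause is triggered.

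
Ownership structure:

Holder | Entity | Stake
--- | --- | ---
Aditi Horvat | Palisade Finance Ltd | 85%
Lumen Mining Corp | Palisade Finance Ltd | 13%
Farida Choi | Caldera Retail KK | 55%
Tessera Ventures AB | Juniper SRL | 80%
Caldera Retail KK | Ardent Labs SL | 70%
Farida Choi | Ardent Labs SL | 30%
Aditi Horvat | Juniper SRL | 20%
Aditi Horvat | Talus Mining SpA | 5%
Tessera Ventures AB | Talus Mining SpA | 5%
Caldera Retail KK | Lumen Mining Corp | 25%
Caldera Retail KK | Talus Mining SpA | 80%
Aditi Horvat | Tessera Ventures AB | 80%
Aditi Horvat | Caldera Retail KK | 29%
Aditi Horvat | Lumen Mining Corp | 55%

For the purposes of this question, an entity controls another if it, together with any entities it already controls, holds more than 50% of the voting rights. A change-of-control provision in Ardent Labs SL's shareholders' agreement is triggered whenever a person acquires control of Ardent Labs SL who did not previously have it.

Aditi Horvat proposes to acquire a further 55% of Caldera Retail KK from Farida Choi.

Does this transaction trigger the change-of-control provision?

Yes

The purchase adds only to Aditi's holdings (Farida's stake shrinks), so Aditi is the only person who could newly come to control Ardent.
Aditi holds 80% of Tessera, so Aditi controls Tessera.
Aditi holds 55% of Lumen, so Aditi controls Lumen.
Aditi and Tessera together hold 20% + 80% = 100% of Juniper, so Aditi controls Juniper.
Aditi and Lumen together hold 85% + 13% = 98% of Palisade, so Aditi controls Palisade.
Neither Aditi nor any entity Aditi controls holds any voting interest in Ardent.
So before the transaction, Aditi does not control Ardent.
After the purchase, Aditi's direct stake in Caldera rises to 29% + 55% = 84%, and Farida's stake falls to 0%.
Aditi holds 84% of Caldera, so Aditi controls Caldera.
Caldera holds 70% of Ardent, so Aditi controls Ardent.
Aditi did not control Ardent before and does after, so the clause is triggered.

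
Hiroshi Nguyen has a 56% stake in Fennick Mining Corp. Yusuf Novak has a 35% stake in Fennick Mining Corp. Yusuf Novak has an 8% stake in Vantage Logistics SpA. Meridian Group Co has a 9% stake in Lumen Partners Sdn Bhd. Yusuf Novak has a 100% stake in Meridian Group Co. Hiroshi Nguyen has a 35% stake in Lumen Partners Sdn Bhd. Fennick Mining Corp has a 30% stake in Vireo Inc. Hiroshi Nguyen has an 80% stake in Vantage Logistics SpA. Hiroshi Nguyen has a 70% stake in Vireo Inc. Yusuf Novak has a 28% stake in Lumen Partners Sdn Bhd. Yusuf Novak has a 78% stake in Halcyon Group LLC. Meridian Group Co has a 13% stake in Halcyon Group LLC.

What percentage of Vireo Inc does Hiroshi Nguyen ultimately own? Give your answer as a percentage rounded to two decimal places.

86.80%

Hiroshi reaches Vireo along 2 paths.
Direct stake: 70% = 70%.
Via Fennick: 56% × 30% = 16.8%.
Total: 70% + 16.8% = 86.8%.
Rounded: 86.80%.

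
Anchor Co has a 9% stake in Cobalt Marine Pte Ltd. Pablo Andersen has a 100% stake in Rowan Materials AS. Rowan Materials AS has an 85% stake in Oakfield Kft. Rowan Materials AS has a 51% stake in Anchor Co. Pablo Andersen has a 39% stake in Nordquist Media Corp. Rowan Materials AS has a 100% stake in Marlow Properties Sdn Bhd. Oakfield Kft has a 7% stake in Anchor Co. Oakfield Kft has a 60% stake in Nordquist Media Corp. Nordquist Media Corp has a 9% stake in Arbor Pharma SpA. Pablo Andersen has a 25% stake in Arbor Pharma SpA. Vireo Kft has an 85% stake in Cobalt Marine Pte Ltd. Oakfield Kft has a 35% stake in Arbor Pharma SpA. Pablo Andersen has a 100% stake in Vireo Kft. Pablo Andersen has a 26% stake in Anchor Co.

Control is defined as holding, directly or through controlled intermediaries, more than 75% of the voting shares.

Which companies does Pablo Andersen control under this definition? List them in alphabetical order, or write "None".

Pablo holds 100% of Rowan, so Pablo controls Rowan.
Rowan holds 85% of Oakfield, so Pablo controls Oakfield.
Rowan and Pablo and Oakfield together hold 51% + 26% + 7% = 84% of Anchor, so Pablo controls Anchor.
Rowan holds 100% of Marlow, so Pablo controls Marlow.
Pablo holds 100% of Vireo, so Pablo controls Vireo.
Oakfield and Pablo together hold 60% + 39% = 99% of Nordquist, so Pablo controls Nordquist.
Vireo and Anchor together hold 85% + 9% = 94% of Cobalt, so Pablo controls Cobalt.
No other company's threshold is met.

Anchor Co, Cobalt Marine Pte Ltd, Marlow Properties Sdn Bhd, Nordquist Media Corp, Oakfield Kft, Rowan Materials AS, Vireo Kft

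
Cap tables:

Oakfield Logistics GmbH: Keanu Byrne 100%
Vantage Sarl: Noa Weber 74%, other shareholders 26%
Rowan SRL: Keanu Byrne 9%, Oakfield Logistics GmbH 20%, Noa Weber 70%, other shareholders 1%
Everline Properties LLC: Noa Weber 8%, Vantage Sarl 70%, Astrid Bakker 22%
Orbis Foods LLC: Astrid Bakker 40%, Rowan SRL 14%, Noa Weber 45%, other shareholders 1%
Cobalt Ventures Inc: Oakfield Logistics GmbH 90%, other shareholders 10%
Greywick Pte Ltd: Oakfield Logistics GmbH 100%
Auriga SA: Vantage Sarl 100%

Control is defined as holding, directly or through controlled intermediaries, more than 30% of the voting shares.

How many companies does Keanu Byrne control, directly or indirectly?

Keanu holds 100% of Oakfield, so Keanu controls Oakfield.
Oakfield holds 90% of Cobalt, so Keanu controls Cobalt.
Oakfield holds 100% of Greywick, so Keanu controls Greywick.
No other company's threshold is met.
Keanu controls 3 companies.

3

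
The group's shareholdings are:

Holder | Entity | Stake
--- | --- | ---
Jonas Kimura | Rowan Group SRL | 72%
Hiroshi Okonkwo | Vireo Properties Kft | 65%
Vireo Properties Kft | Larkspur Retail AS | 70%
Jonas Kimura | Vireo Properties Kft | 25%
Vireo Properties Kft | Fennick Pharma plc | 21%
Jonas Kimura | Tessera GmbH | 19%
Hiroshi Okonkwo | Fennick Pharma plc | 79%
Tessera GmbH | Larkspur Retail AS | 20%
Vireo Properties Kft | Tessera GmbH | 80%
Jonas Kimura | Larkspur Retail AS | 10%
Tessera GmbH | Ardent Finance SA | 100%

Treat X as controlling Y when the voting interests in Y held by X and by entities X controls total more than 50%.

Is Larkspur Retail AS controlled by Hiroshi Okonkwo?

Yes

Hiroshi holds 65% of Vireo, so Hiroshi controls Vireo.
Vireo holds 80% of Tessera, so Hiroshi controls Tessera.
Tessera and Vireo together hold 20% + 70% = 90% of Larkspur, so Hiroshi controls Larkspur.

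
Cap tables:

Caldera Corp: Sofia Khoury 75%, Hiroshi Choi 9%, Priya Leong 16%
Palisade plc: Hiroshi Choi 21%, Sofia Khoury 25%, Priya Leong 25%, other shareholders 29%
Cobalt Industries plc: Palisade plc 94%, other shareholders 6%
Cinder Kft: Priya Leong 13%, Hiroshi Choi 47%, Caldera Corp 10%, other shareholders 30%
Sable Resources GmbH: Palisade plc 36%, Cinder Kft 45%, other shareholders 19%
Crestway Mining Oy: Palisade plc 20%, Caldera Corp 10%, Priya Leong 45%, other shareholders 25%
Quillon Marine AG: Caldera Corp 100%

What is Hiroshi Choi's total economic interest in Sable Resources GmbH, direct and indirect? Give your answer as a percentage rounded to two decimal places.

Hiroshi reaches Sable along 3 paths.
Via Palisade: 21% × 36% = 7.56%.
Via Cinder: 47% × 45% = 21.15%.
Via Caldera → Cinder: 9% × 10% × 45% = 0.405%.
Total: 7.56% + 21.15% + 0.405% = 29.115%.
Rounded: 29.12%.

29.12%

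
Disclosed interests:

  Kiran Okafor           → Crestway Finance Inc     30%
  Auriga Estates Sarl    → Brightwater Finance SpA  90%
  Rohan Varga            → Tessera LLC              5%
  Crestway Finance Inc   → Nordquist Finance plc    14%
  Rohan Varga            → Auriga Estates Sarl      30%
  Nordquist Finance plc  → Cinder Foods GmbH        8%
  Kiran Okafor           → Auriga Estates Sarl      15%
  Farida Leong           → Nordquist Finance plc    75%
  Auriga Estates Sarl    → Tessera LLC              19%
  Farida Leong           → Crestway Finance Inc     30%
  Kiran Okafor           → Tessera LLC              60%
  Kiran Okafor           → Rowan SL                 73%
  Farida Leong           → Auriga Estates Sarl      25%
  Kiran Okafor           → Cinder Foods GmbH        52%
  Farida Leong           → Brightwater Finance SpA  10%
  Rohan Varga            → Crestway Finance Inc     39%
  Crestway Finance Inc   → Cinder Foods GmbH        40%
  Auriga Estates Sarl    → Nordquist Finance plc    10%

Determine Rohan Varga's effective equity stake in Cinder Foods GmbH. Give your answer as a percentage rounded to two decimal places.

16.28%

Rohan reaches Cinder along 3 paths.
Via Auriga → Nordquist: 30% × 10% × 8% = 0.24%.
Via Crestway → Nordquist: 39% × 14% × 8% = 0.4368%.
Via Crestway: 39% × 40% = 15.6%.
Total: 0.24% + 0.4368% + 15.6% = 16.2768%.
Rounded: 16.28%.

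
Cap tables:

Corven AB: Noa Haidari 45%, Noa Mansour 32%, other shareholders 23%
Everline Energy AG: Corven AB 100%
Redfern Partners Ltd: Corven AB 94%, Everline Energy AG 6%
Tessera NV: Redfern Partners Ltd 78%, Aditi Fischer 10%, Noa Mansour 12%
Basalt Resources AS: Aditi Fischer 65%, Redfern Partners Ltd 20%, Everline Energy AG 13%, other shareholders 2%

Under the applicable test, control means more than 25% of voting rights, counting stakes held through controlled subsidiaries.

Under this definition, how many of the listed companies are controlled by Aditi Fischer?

Aditi holds 65% of Basalt, so Aditi controls Basalt.
No other company's threshold is met.
Aditi controls 1 company.

1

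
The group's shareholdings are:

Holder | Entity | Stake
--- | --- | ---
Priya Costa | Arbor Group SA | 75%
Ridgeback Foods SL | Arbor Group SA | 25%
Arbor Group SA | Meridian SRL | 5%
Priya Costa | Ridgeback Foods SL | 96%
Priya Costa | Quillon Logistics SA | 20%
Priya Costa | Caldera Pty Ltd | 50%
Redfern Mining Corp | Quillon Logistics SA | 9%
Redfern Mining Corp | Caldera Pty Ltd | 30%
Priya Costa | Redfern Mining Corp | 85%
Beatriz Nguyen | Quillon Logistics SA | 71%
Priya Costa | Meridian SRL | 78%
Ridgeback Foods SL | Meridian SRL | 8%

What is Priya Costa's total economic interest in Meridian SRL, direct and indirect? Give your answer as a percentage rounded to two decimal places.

90.63%

Priya reaches Meridian along 4 paths.
Via Ridgeback → Arbor: 96% × 25% × 5% = 1.2%.
Via Arbor: 75% × 5% = 3.75%.
Direct stake: 78% = 78%.
Via Ridgeback: 96% × 8% = 7.68%.
Total: 1.2% + 3.75% + 78% + 7.68% = 90.63%.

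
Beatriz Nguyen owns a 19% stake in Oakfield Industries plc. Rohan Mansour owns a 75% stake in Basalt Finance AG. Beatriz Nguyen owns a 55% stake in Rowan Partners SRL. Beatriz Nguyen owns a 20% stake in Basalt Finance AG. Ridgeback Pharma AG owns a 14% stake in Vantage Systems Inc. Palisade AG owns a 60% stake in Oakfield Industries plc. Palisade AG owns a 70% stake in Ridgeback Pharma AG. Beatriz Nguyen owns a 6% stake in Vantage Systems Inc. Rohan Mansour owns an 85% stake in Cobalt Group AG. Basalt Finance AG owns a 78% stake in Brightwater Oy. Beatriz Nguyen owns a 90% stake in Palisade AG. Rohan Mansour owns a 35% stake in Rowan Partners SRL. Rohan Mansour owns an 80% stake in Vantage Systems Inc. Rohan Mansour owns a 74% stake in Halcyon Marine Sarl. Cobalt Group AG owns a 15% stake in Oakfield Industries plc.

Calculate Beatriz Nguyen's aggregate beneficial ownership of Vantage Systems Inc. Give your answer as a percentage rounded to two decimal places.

Beatriz reaches Vantage along 2 paths.
Direct stake: 6% = 6%.
Via Palisade → Ridgeback: 90% × 70% × 14% = 8.82%.
Total: 6% + 8.82% = 14.82%.

14.82%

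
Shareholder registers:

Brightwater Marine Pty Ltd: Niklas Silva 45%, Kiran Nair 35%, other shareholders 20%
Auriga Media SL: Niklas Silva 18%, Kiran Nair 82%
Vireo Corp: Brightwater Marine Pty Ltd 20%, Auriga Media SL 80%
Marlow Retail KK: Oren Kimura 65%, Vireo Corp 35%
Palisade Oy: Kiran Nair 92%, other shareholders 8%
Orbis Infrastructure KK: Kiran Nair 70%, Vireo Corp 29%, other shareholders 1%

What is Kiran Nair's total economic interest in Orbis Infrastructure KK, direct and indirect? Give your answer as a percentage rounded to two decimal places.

91.05%

Kiran reaches Orbis along 3 paths.
Direct stake: 70% = 70%.
Via Brightwater → Vireo: 35% × 20% × 29% = 2.03%.
Via Auriga → Vireo: 82% × 80% × 29% = 19.024%.
Total: 70% + 2.03% + 19.024% = 91.054%.
Rounded: 91.05%.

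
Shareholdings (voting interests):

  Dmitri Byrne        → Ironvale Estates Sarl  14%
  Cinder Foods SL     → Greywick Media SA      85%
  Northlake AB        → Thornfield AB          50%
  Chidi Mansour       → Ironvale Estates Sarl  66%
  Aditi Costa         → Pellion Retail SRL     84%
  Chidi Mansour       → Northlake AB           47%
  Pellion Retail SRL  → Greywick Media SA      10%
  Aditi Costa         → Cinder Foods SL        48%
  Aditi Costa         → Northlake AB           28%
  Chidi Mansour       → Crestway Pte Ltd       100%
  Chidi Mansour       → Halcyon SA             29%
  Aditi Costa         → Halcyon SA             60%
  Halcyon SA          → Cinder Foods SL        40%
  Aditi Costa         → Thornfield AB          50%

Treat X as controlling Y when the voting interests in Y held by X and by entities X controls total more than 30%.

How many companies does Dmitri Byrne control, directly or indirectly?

0

Dmitri's largest direct stake is 14% in Ironvale, which does not meet the threshold.
Dmitri controls 0 companies.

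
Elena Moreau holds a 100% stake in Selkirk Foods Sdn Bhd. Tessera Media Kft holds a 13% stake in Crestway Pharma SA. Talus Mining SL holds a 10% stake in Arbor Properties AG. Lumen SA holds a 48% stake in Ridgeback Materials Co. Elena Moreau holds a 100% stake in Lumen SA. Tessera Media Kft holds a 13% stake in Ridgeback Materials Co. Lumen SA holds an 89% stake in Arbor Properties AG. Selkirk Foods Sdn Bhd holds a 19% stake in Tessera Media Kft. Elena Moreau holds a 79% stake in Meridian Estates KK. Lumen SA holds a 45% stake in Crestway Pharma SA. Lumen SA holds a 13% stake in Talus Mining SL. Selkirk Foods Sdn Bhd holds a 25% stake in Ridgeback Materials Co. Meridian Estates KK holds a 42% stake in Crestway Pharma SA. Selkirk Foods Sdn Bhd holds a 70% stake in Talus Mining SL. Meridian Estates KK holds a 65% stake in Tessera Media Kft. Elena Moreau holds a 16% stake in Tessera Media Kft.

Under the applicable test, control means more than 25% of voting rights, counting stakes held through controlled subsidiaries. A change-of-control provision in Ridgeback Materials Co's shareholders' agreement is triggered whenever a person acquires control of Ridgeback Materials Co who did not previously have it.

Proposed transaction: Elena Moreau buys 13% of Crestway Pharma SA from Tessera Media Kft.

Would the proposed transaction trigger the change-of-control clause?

The purchase adds only to Elena's holdings (Tessera's stake shrinks), so Elena is the only person who could newly come to control Ridgeback.
Elena holds 100% of Selkirk, so Elena controls Selkirk.
Elena holds 100% of Lumen, so Elena controls Lumen.
Elena holds 79% of Meridian, so Elena controls Meridian.
Selkirk and Meridian and Elena together hold 19% + 65% + 16% = 100% of Tessera, so Elena controls Tessera.
Selkirk and Lumen and Tessera together hold 25% + 48% + 13% = 86% of Ridgeback, so Elena controls Ridgeback.
So Elena already controls Ridgeback before the transaction.
After the purchase, Elena holds 13% of Crestway directly, and Tessera's stake falls to 0%.
Elena controlled Ridgeback already, so this is not a new person acquiring control; every other person's position is unchanged or reduced.
No new person acquires control, so the clause is not triggered.

No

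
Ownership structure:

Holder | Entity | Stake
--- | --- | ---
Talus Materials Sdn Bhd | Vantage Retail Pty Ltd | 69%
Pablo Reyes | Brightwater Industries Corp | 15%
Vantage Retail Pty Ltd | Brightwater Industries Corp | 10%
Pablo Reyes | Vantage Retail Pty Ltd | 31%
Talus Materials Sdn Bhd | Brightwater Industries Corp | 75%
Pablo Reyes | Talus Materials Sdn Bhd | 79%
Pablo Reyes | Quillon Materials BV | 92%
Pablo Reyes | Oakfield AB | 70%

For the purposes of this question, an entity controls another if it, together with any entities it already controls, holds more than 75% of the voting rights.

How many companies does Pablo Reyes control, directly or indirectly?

Pablo holds 79% of Talus, so Pablo controls Talus.
Pablo holds 92% of Quillon, so Pablo controls Quillon.
Talus and Pablo together hold 69% + 31% = 100% of Vantage, so Pablo controls Vantage.
Pablo and Vantage and Talus together hold 15% + 10% + 75% = 100% of Brightwater, so Pablo controls Brightwater.
No other company's threshold is met.
Pablo controls 4 companies.

4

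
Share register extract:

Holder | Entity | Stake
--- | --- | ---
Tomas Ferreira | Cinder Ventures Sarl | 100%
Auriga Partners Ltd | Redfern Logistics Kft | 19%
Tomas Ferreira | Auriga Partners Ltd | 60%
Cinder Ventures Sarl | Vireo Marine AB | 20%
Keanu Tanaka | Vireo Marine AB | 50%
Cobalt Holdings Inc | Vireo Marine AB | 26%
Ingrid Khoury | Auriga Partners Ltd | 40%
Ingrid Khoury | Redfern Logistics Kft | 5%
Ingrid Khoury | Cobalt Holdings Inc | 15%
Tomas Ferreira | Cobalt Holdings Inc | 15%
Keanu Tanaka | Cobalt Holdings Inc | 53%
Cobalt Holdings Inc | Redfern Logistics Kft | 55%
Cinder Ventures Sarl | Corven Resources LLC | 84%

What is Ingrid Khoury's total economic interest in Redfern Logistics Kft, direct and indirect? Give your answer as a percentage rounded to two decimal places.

Ingrid reaches Redfern along 3 paths.
Via Auriga: 40% × 19% = 7.6%.
Via Cobalt: 15% × 55% = 8.25%.
Direct stake: 5% = 5%.
Total: 7.6% + 8.25% + 5% = 20.85%.

20.85%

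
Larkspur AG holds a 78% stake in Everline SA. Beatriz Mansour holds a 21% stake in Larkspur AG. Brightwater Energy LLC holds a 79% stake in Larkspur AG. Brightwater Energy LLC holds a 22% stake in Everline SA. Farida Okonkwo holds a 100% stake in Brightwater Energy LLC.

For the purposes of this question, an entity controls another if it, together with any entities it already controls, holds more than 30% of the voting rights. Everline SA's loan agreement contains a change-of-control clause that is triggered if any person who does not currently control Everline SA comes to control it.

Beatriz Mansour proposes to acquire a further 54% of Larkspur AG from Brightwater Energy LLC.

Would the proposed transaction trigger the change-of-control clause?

The purchase adds only to Beatriz's holdings (Brightwater's stake shrinks), so Beatriz is the only person who could newly come to control Everline.
Beatriz's largest direct stake is 21% in Larkspur, which does not meet the threshold, so Beatriz controls no company.
Neither Beatriz nor any entity Beatriz controls holds any voting interest in Everline.
So before the transaction, Beatriz does not control Everline.
After the purchase, Beatriz's direct stake in Larkspur rises to 21% + 54% = 75%, and Brightwater's stake falls to 25%.
Beatriz holds 75% of Larkspur, so Beatriz controls Larkspur.
Larkspur holds 78% of Everline, so Beatriz controls Everline.
Beatriz did not control Everline before and does after, so the clause is triggered.

Yes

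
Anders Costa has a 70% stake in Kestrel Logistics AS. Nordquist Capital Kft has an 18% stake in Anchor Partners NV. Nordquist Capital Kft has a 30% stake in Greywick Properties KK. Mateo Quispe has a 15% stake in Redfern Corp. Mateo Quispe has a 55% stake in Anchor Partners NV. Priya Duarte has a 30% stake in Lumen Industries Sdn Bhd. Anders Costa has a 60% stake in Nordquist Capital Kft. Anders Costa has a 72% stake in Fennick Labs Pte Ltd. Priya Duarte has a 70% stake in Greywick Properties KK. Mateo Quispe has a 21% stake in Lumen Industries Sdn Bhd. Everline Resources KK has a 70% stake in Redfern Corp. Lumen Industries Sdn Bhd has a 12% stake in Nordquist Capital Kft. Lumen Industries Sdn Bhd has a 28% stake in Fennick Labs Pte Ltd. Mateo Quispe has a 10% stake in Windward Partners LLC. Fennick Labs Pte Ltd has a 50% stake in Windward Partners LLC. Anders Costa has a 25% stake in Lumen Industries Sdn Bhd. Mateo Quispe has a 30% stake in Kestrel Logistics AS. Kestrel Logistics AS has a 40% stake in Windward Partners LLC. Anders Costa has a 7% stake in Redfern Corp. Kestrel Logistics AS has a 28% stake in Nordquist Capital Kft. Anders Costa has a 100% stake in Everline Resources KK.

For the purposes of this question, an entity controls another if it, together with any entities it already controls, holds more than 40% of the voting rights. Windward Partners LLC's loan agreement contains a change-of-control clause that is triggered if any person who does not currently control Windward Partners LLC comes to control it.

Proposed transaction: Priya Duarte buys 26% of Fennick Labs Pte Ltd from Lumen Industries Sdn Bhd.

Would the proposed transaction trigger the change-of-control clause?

The purchase adds only to Priya's holdings (Lumen's stake shrinks), so Priya is the only person who could newly come to control Windward.
Priya holds 70% of Greywick, so Priya controls Greywick.
Neither Priya nor any entity Priya controls holds any voting interest in Windward.
So before the transaction, Priya does not control Windward.
After the purchase, Priya holds 26% of Fennick directly, and Lumen's stake falls to 2%.
Priya's side now holds 26% of Fennick, not > 40%, so Priya still does not control Fennick.
After the transaction, neither Priya nor any entity Priya controls holds a voting interest in Windward, so Priya still does not control it.
No new person acquires control, so the clause is not triggered.

No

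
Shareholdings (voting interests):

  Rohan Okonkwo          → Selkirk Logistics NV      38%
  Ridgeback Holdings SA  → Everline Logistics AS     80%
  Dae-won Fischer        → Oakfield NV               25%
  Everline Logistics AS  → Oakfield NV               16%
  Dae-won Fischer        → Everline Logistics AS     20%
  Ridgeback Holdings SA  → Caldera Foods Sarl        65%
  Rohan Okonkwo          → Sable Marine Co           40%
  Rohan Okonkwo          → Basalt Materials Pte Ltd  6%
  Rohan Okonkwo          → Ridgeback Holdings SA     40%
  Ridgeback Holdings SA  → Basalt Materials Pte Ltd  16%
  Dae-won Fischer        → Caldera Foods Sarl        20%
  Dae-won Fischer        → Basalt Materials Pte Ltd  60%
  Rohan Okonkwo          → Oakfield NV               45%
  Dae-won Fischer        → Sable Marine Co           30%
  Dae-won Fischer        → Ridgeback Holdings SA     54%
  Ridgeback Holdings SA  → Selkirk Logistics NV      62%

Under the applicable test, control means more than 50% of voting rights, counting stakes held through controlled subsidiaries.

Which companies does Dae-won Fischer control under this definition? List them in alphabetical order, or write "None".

Dae-won holds 54% of Ridgeback, so Dae-won controls Ridgeback.
Dae-won and Ridgeback together hold 20% + 80% = 100% of Everline, so Dae-won controls Everline.
Ridgeback and Dae-won together hold 65% + 20% = 85% of Caldera, so Dae-won controls Caldera.
Dae-won and Ridgeback together hold 60% + 16% = 76% of Basalt, so Dae-won controls Basalt.
Ridgeback holds 62% of Selkirk, so Dae-won controls Selkirk.
No other company's threshold is met.

Basalt Materials Pte Ltd, Caldera Foods Sarl, Everline Logistics AS, Ridgeback Holdings SA, Selkirk Logistics NV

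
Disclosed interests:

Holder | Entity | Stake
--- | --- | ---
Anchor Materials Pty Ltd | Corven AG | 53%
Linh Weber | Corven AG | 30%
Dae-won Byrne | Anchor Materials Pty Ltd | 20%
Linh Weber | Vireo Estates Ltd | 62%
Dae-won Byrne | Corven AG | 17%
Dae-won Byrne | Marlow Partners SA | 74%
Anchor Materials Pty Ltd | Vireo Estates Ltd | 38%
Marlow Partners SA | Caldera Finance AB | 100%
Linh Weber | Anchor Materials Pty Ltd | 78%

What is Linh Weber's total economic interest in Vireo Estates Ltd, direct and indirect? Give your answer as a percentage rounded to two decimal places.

Linh reaches Vireo along 2 paths.
Direct stake: 62% = 62%.
Via Anchor: 78% × 38% = 29.64%.
Total: 62% + 29.64% = 91.64%.

91.64%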